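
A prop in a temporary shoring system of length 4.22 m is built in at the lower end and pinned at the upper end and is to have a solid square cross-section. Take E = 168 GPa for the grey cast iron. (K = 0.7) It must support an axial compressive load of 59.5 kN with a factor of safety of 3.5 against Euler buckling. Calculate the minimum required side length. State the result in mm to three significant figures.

a ≈ 60.2 mm

Required P_cr = n·P = 3.5 × 59.5 = 208.2 kN
L_e = K·L = 0.7 × 4.22 = 2.954 m
Required I = P_cr·L_e²/(π²E) = 2.083×10^5 × 2.954² / (π² × 1.68×10^11) = 1.096×10^-6 m⁴
I_req = 1.096×10^6 mm⁴
Solid square: I = a⁴/12  ⇒  a = (12I)^(1/4) = (12×1.096×10^6)^(1/4) = 60.2 mm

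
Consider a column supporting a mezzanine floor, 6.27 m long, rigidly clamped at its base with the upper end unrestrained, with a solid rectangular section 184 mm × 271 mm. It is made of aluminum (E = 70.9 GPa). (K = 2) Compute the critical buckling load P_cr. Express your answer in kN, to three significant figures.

P_cr ≈ 626 kN

Buckling occurs about the weak axis: I_min = h·b³/12 with b = 184 mm (the shorter side).
I_min = 271×184³/12 = 1.407×10^8 mm⁴
I = 1.407×10^8 mm⁴ = 1.407×10^-4 m⁴
Effective length L_e = K·L = 2 × 6.27 = 12.54 m
P_cr = π²EI / L_e² = π² × 70.9×10⁹ × 1.407×10^-4 / 12.54² = 6.260×10^5 N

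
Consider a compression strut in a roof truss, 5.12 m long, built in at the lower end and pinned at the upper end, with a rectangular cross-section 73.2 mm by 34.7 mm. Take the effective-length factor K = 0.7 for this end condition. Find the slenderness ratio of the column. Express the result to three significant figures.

λ ≈ 358

For a rectangle r_min = b/√12 = 34.7/√12 = 10.02 mm
L_e = K·L = 0.7 × 5.12 m = 3.584 m = 3584.0 mm
λ = L_e / r_min = 3584.0 / 10.02 = 358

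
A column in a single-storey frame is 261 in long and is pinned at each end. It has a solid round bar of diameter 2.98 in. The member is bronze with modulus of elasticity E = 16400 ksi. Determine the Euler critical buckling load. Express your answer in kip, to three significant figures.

P_cr ≈ 9.20 kip

I = πd⁴/64 = π×2.98⁴/64 = 3.871 in⁴
Effective length L_e = K·L = 1 × 261 = 261.0 in
P_cr = π²EI / L_e² = π² × 16400×10³ × 3.871 / 261.0² = 9.198×10^3 lb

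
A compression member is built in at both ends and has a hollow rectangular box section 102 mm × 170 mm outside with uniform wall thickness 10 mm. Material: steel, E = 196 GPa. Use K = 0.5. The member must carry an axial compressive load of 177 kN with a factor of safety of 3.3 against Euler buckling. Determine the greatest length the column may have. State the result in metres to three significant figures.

Inner dimensions: h_i = 170 − 2×10 = 150.0 mm, b_i = 102 − 2×10 = 82.00 mm
Weak-axis I_min = (h_o·b_o³ − h_i·b_i³)/12 with b_o = 102, b_i = 82.00 mm (shorter outer/inner sides).
I_min = (170×102³ − 150.0×82.00³)/12 = 8.142×10^6 mm⁴
I = 8.142×10^-6 m⁴
Required critical load P_cr = n·P = 3.3 × 177 = 584.1 kN = 5.841×10^5 N
From P_cr = π²EI/(K·L)²:  L = (1/K)·√(π²EI/P_cr) = (1/0.5)·√(π²×1.96×10^11×8.142×10^-6/5.841×10^5)
L = 10.4 m

L_max ≈ 10.4 m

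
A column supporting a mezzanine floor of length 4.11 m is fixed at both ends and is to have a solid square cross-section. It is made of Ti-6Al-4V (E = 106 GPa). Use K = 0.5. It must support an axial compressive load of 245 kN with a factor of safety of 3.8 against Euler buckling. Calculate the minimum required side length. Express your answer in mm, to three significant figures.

Required P_cr = n·P = 3.8 × 245 = 931.0 kN
L_e = K·L = 0.5 × 4.11 = 2.055 m
Required I = P_cr·L_e²/(π²E) = 9.310×10^5 × 2.055² / (π² × 1.06×10^11) = 3.758×10^-6 m⁴
I_req = 3.758×10^6 mm⁴
Solid square: I = a⁴/12  ⇒  a = (12I)^(1/4) = (12×3.758×10^6)^(1/4) = 81.9 mm

a ≈ 81.9 mm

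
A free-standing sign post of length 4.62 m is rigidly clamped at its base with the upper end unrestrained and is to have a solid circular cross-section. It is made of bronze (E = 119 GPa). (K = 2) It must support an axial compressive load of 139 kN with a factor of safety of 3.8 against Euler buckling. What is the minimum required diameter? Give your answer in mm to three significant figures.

d ≈ 167 mm

Required P_cr = n·P = 3.8 × 139 = 528.2 kN
L_e = K·L = 2 × 4.62 = 9.240 m
Required I = P_cr·L_e²/(π²E) = 5.282×10^5 × 9.240² / (π² × 1.19×10^11) = 3.840×10^-5 m⁴
I_req = 3.840×10^7 mm⁴
Solid circle: I = πd⁴/64  ⇒  d = (64I/π)^(1/4) = (64×3.840×10^7/π)^(1/4) = 167 mm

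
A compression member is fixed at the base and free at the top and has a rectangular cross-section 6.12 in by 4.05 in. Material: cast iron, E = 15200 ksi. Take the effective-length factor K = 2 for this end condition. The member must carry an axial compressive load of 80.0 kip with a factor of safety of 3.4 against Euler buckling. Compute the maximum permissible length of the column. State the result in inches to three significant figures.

L_max ≈ 68.3 in

Buckling occurs about the weak axis: I_min = h·b³/12 with b = 4.05 in (the shorter side).
I_min = 6.12×4.05³/12 = 33.88 in⁴
Required critical load P_cr = n·P = 3.4 × 80.0 = 272.0 kip = 2.720×10^5 lb
From P_cr = π²EI/(K·L)²:  L = (1/K)·√(π²EI/P_cr) = (1/2)·√(π²×1.52×10^7×33.88/2.720×10^5)
L = 68.3 in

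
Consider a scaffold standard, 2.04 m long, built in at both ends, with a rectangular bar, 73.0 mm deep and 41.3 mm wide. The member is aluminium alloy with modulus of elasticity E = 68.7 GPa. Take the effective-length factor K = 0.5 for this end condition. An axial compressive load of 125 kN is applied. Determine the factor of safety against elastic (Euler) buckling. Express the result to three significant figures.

Buckling occurs about the weak axis: I_min = h·b³/12 with b = 41.3 mm (the shorter side).
I_min = 73.0×41.3³/12 = 4.285×10^5 mm⁴
I = 4.285×10^5 mm⁴ = 4.285×10^-7 m⁴
Effective length L_e = K·L = 0.5 × 2.04 = 1.020 m
P_cr = π²EI / L_e² = π² × 68.7×10⁹ × 4.285×10^-7 / 1.020² = 2.793×10^5 N
Factor of safety n = P_cr / P = 279.29 / 125 = 2.23

n ≈ 2.23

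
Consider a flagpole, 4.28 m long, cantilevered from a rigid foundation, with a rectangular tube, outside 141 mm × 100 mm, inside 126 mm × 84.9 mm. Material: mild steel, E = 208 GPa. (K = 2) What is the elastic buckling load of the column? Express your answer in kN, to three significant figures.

P_cr ≈ 149 kN

Weak-axis I_min = (h_o·b_o³ − h_i·b_i³)/12 with b_o = 100, b_i = 84.90 mm (shorter outer/inner sides).
I_min = (141×100³ − 126.0×84.90³)/12 = 5.324×10^6 mm⁴
I = 5.324×10^6 mm⁴ = 5.324×10^-6 m⁴
Effective length L_e = K·L = 2 × 4.28 = 8.560 m
P_cr = π²EI / L_e² = π² × 208×10⁹ × 5.324×10^-6 / 8.560² = 1.492×10^5 N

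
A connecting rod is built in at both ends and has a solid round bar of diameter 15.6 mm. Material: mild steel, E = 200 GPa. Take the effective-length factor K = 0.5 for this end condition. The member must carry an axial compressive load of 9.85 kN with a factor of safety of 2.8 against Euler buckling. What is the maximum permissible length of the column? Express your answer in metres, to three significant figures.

I = πd⁴/64 = π×15.6⁴/64 = 2.907×10^3 mm⁴
I = 2.907×10^-9 m⁴
Required critical load P_cr = n·P = 2.8 × 9.85 = 27.58 kN = 2.758×10^4 N
From P_cr = π²EI/(K·L)²:  L = (1/K)·√(π²EI/P_cr) = (1/0.5)·√(π²×2.00×10^11×2.907×10^-9/2.758×10^4)
L = 0.912 m

L_max ≈ 0.912 m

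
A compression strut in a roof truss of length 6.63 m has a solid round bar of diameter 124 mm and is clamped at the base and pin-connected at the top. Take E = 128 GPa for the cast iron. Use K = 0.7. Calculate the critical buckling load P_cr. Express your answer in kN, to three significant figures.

I = πd⁴/64 = π×124⁴/64 = 1.161×10^7 mm⁴
I = 1.161×10^7 mm⁴ = 1.161×10^-5 m⁴
Effective length L_e = K·L = 0.7 × 6.63 = 4.641 m
P_cr = π²EI / L_e² = π² × 128×10⁹ × 1.161×10^-5 / 4.641² = 6.807×10^5 N

P_cr ≈ 681 kN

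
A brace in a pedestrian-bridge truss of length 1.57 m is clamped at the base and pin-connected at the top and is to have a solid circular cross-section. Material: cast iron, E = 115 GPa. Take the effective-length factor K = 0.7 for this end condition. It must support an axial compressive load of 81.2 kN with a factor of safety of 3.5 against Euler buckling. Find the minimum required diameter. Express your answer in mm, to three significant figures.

Required P_cr = n·P = 3.5 × 81.2 = 284.2 kN
L_e = K·L = 0.7 × 1.57 = 1.099 m
Required I = P_cr·L_e²/(π²E) = 2.842×10^5 × 1.099² / (π² × 1.15×10^11) = 3.024×10^-7 m⁴
I_req = 3.024×10^5 mm⁴
Solid circle: I = πd⁴/64  ⇒  d = (64I/π)^(1/4) = (64×3.024×10^5/π)^(1/4) = 49.8 mm

d ≈ 49.8 mm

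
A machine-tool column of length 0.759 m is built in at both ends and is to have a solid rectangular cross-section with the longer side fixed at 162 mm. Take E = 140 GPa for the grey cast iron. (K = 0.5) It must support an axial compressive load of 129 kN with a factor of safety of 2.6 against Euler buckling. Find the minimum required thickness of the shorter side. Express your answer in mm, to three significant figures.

b ≈ 13.7 mm

Required P_cr = n·P = 2.6 × 129 = 335.4 kN
L_e = K·L = 0.5 × 0.759 = 0.3795 m
Required I = P_cr·L_e²/(π²E) = 3.354×10^5 × 0.3795² / (π² × 1.40×10^11) = 3.496×10^-8 m⁴
I_req = 3.496×10^4 mm⁴
Rectangle, weak axis: I_min = h·b³/12 with h = 162 mm fixed  ⇒  b = (12I/h)^(1/3) = 13.7 mm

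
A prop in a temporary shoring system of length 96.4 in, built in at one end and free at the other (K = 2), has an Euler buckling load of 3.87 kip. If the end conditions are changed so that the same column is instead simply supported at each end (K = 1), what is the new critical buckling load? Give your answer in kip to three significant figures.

P_cr ∝ 1/K², so P_cr,new = P_cr,old × (K_old/K_new)² = 3.87 × (2/1)²
= 3.87 × 4.000 = 15.5 kip

P_cr ≈ 15.5 kip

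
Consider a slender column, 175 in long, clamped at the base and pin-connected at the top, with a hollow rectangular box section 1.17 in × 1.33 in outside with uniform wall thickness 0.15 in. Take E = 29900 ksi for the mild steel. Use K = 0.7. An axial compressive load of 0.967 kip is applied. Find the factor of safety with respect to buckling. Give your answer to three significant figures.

Inner dimensions: h_i = 1.33 − 2×0.15 = 1.030 in, b_i = 1.17 − 2×0.15 = 0.8700 in
Weak-axis I_min = (h_o·b_o³ − h_i·b_i³)/12 with b_o = 1.17, b_i = 0.8700 in (shorter outer/inner sides).
I_min = (1.33×1.17³ − 1.030×0.8700³)/12 = 0.1210 in⁴
Effective length L_e = K·L = 0.7 × 175 = 122.5 in
P_cr = π²EI / L_e² = π² × 29900×10³ × 0.1210 / 122.5² = 2.379×10^3 lb
Factor of safety n = P_cr / P = 2.3793 / 0.967 = 2.46

n ≈ 2.46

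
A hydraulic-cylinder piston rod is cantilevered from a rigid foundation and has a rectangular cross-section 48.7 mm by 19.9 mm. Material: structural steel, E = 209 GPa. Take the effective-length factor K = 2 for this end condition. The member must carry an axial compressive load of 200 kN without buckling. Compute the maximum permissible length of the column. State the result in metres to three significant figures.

L_max ≈ 0.287 m

Buckling occurs about the weak axis: I_min = h·b³/12 with b = 19.9 mm (the shorter side).
I_min = 48.7×19.9³/12 = 3.198×10^4 mm⁴
I = 3.198×10^-8 m⁴
At the buckling limit P_cr = P = 2.000×10^5 N
From P_cr = π²EI/(K·L)²:  L = (1/K)·√(π²EI/P_cr) = (1/2)·√(π²×2.09×10^11×3.198×10^-8/2.000×10^5)
L = 0.287 m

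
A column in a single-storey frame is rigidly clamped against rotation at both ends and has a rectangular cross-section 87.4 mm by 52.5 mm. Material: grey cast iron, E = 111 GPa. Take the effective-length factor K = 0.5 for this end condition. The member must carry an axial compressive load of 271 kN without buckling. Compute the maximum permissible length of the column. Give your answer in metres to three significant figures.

Buckling occurs about the weak axis: I_min = h·b³/12 with b = 52.5 mm (the shorter side).
I_min = 87.4×52.5³/12 = 1.054×10^6 mm⁴
I = 1.054×10^-6 m⁴
At the buckling limit P_cr = P = 2.710×10^5 N
From P_cr = π²EI/(K·L)²:  L = (1/K)·√(π²EI/P_cr) = (1/0.5)·√(π²×1.11×10^11×1.054×10^-6/2.710×10^5)
L = 4.13 m

L_max ≈ 4.13 m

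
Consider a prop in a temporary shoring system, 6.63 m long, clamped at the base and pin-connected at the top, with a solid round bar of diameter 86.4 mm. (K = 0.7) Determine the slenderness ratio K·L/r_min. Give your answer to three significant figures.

λ ≈ 215

I = πd⁴/64 = π×86.4⁴/64 = 2.735×10^6 mm⁴
A = 5.863×10^3 mm²;  r_min = √(I/A) = √(2.735×10^6/5.863×10^3) = 21.60 mm
L_e = K·L = 0.7 × 6.63 m = 4.641 m = 4641.0 mm
λ = L_e / r_min = 4641.0 / 21.60 = 215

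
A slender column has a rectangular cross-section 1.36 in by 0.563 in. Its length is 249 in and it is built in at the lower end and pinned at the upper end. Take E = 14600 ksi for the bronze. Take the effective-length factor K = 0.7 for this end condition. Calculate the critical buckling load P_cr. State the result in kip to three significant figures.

Buckling occurs about the weak axis: I_min = h·b³/12 with b = 0.563 in (the shorter side).
I_min = 1.36×0.563³/12 = 2.022×10^-2 in⁴
Effective length L_e = K·L = 0.7 × 249 = 174.3 in
P_cr = π²EI / L_e² = π² × 14600×10³ × 2.022×10^-2 / 174.3² = 95.93 lb

P_cr ≈ 0.0959 kip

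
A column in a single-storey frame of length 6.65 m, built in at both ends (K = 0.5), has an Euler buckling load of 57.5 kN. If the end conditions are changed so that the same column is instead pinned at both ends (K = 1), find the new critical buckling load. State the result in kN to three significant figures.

P_cr ≈ 14.4 kN

P_cr ∝ 1/K², so P_cr,new = P_cr,old × (K_old/K_new)² = 57.5 × (0.5/1)²
= 57.5 × 0.2500 = 14.4 kN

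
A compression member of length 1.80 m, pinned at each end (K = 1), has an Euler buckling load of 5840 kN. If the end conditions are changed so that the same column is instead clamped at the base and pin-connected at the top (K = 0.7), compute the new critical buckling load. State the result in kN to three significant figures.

P_cr ≈ 11900 kN

P_cr ∝ 1/K², so P_cr,new = P_cr,old × (K_old/K_new)² = 5840 × (1/0.7)²
= 5840 × 2.041 = 11900 kN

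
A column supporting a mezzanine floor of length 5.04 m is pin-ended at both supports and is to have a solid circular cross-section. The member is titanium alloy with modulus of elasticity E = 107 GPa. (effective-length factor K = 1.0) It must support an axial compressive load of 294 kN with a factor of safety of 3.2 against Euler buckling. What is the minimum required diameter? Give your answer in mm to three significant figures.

Required P_cr = n·P = 3.2 × 294 = 940.8 kN
L_e = K·L = 1 × 5.04 = 5.040 m
Required I = P_cr·L_e²/(π²E) = 9.408×10^5 × 5.040² / (π² × 1.07×10^11) = 2.263×10^-5 m⁴
I_req = 2.263×10^7 mm⁴
Solid circle: I = πd⁴/64  ⇒  d = (64I/π)^(1/4) = (64×2.263×10^7/π)^(1/4) = 147 mm

d ≈ 147 mm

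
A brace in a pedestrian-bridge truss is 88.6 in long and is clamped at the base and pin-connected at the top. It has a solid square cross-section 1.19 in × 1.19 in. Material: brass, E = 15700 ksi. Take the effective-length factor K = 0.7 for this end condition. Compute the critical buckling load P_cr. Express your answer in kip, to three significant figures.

P_cr ≈ 6.73 kip

I = a⁴/12 = 1.19⁴/12 = 0.1671 in⁴
Effective length L_e = K·L = 0.7 × 88.6 = 62.02 in
P_cr = π²EI / L_e² = π² × 15700×10³ × 0.1671 / 62.02² = 6.732×10^3 lb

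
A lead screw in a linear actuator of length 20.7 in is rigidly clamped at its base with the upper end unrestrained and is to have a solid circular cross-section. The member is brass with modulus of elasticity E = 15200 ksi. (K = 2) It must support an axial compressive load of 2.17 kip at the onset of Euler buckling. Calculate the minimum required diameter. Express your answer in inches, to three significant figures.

L_e = K·L = 2 × 20.7 = 41.40 in
Required I = P_cr·L_e²/(π²E) = 2.170×10^3 × 41.40² / (π² × 1.52×10^7) = 2.479×10^-2 in⁴
Solid circle: I = πd⁴/64  ⇒  d = (64I/π)^(1/4) = (64×2.479×10^-2/π)^(1/4) = 0.843 in

d ≈ 0.843 in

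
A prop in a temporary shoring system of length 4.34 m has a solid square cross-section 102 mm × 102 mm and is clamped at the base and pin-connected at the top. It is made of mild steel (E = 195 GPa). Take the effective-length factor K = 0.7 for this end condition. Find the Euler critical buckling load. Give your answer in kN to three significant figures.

I = a⁴/12 = 102⁴/12 = 9.020×10^6 mm⁴
I = 9.020×10^6 mm⁴ = 9.020×10^-6 m⁴
Effective length L_e = K·L = 0.7 × 4.34 = 3.038 m
P_cr = π²EI / L_e² = π² × 195×10⁹ × 9.020×10^-6 / 3.038² = 1.881×10^6 N

P_cr ≈ 1880 kN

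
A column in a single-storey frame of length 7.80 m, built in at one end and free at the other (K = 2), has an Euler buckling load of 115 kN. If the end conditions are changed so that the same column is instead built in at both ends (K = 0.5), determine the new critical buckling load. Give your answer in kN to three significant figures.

P_cr ≈ 1840 kN

P_cr ∝ 1/K², so P_cr,new = P_cr,old × (K_old/K_new)² = 115 × (2/0.5)²
= 115 × 16.00 = 1840 kN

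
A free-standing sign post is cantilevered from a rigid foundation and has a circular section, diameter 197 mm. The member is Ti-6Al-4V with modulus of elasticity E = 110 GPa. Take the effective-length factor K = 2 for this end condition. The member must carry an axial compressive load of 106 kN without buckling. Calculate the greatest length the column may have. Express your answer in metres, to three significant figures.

L_max ≈ 13.8 m

I = πd⁴/64 = π×197⁴/64 = 7.393×10^7 mm⁴
I = 7.393×10^-5 m⁴
At the buckling limit P_cr = P = 1.060×10^5 N
From P_cr = π²EI/(K·L)²:  L = (1/K)·√(π²EI/P_cr) = (1/2)·√(π²×1.10×10^11×7.393×10^-5/1.060×10^5)
L = 13.8 m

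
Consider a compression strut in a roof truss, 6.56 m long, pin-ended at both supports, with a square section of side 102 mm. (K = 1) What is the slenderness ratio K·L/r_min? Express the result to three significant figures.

λ ≈ 223

I = a⁴/12 = 102⁴/12 = 9.020×10^6 mm⁴
A = 1.040×10^4 mm²;  r_min = √(I/A) = √(9.020×10^6/1.040×10^4) = 29.44 mm
L_e = K·L = 1 × 6.56 m = 6.560 m = 6560.0 mm
λ = L_e / r_min = 6560.0 / 29.44 = 223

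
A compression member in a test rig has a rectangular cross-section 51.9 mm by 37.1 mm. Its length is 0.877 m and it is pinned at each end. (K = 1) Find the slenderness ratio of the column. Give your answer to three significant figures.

For a rectangle r_min = b/√12 = 37.1/√12 = 10.71 mm
L_e = K·L = 1 × 0.877 m = 0.8770 m = 877.00 mm
λ = L_e / r_min = 877.00 / 10.71 = 81.9

λ ≈ 81.9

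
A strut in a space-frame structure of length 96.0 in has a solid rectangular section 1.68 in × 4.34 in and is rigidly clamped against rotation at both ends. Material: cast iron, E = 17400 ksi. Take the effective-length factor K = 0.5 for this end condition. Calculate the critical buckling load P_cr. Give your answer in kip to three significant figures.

P_cr ≈ 128 kip

Buckling occurs about the weak axis: I_min = h·b³/12 with b = 1.68 in (the shorter side).
I_min = 4.34×1.68³/12 = 1.715 in⁴
Effective length L_e = K·L = 0.5 × 96.0 = 48.00 in
P_cr = π²EI / L_e² = π² × 17400×10³ × 1.715 / 48.00² = 1.278×10^5 lb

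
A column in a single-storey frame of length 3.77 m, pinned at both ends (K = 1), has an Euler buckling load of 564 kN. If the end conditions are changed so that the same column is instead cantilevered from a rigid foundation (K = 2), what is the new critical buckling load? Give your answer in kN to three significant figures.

P_cr ∝ 1/K², so P_cr,new = P_cr,old × (K_old/K_new)² = 564 × (1/2)²
= 564 × 0.2500 = 141 kN

P_cr ≈ 141 kN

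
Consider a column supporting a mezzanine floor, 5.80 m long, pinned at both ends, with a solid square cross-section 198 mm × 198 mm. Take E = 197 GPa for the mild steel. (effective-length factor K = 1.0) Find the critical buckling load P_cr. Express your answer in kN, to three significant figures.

P_cr ≈ 7400 kN

I = a⁴/12 = 198⁴/12 = 1.281×10^8 mm⁴
I = 1.281×10^8 mm⁴ = 1.281×10^-4 m⁴
Effective length L_e = K·L = 1 × 5.80 = 5.800 m
P_cr = π²EI / L_e² = π² × 197×10⁹ × 1.281×10^-4 / 5.800² = 7.403×10^6 N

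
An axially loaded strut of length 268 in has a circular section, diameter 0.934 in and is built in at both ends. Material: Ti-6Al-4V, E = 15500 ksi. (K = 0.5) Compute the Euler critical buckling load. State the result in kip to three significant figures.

P_cr ≈ 0.318 kip

I = πd⁴/64 = π×0.934⁴/64 = 3.736×10^-2 in⁴
Effective length L_e = K·L = 0.5 × 268 = 134.0 in
P_cr = π²EI / L_e² = π² × 15500×10³ × 3.736×10^-2 / 134.0² = 318.3 lb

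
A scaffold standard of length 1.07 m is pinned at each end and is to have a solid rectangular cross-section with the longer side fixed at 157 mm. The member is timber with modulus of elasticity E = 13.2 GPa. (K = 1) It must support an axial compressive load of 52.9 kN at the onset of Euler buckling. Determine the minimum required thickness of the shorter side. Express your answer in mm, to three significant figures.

b ≈ 32.9 mm

L_e = K·L = 1 × 1.07 = 1.070 m
Required I = P_cr·L_e²/(π²E) = 5.290×10^4 × 1.070² / (π² × 1.32×10^10) = 4.649×10^-7 m⁴
I_req = 4.649×10^5 mm⁴
Rectangle, weak axis: I_min = h·b³/12 with h = 157 mm fixed  ⇒  b = (12I/h)^(1/3) = 32.9 mm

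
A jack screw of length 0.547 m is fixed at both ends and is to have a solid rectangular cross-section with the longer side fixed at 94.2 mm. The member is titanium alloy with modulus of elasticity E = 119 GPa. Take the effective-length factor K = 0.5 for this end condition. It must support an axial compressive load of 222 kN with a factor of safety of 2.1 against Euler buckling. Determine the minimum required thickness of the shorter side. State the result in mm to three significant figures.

b ≈ 15.6 mm

Required P_cr = n·P = 2.1 × 222 = 466.2 kN
L_e = K·L = 0.5 × 0.547 = 0.2735 m
Required I = P_cr·L_e²/(π²E) = 4.662×10^5 × 0.2735² / (π² × 1.19×10^11) = 2.969×10^-8 m⁴
I_req = 2.969×10^4 mm⁴
Rectangle, weak axis: I_min = h·b³/12 with h = 94.2 mm fixed  ⇒  b = (12I/h)^(1/3) = 15.6 mm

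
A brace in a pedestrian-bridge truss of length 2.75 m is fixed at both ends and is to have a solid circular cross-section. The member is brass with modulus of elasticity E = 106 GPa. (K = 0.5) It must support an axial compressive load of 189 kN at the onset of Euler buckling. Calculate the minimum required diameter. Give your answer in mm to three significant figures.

L_e = K·L = 0.5 × 2.75 = 1.375 m
Required I = P_cr·L_e²/(π²E) = 1.890×10^5 × 1.375² / (π² × 1.06×10^11) = 3.416×10^-7 m⁴
I_req = 3.416×10^5 mm⁴
Solid circle: I = πd⁴/64  ⇒  d = (64I/π)^(1/4) = (64×3.416×10^5/π)^(1/4) = 51.4 mm

d ≈ 51.4 mm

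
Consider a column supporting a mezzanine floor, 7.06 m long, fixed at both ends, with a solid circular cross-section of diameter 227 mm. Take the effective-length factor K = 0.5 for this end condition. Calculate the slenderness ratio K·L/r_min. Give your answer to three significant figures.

I = πd⁴/64 = π×227⁴/64 = 1.303×10^8 mm⁴
A = 4.047×10^4 mm²;  r_min = √(I/A) = √(1.303×10^8/4.047×10^4) = 56.75 mm
L_e = K·L = 0.5 × 7.06 m = 3.530 m = 3530.0 mm
λ = L_e / r_min = 3530.0 / 56.75 = 62.2

λ ≈ 62.2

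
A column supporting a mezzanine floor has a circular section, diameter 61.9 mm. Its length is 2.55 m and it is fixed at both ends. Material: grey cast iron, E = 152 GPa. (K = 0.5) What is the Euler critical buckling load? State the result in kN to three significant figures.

P_cr ≈ 665 kN

I = πd⁴/64 = π×61.9⁴/64 = 7.207×10^5 mm⁴
I = 7.207×10^5 mm⁴ = 7.207×10^-7 m⁴
Effective length L_e = K·L = 0.5 × 2.55 = 1.275 m
P_cr = π²EI / L_e² = π² × 152×10⁹ × 7.207×10^-7 / 1.275² = 6.651×10^5 N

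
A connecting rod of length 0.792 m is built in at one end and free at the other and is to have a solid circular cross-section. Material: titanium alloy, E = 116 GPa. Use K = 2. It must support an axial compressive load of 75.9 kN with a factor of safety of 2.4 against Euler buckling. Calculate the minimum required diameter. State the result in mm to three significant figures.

d ≈ 53.4 mm

Required P_cr = n·P = 2.4 × 75.9 = 182.2 kN
L_e = K·L = 2 × 0.792 = 1.584 m
Required I = P_cr·L_e²/(π²E) = 1.822×10^5 × 1.584² / (π² × 1.16×10^11) = 3.992×10^-7 m⁴
I_req = 3.992×10^5 mm⁴
Solid circle: I = πd⁴/64  ⇒  d = (64I/π)^(1/4) = (64×3.992×10^5/π)^(1/4) = 53.4 mm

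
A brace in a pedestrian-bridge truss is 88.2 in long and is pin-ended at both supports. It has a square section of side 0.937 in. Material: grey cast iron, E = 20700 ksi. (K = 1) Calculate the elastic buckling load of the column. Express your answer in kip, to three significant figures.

P_cr ≈ 1.69 kip

I = a⁴/12 = 0.937⁴/12 = 6.424×10^-2 in⁴
Effective length L_e = K·L = 1 × 88.2 = 88.20 in
P_cr = π²EI / L_e² = π² × 20700×10³ × 6.424×10^-2 / 88.20² = 1.687×10^3 lb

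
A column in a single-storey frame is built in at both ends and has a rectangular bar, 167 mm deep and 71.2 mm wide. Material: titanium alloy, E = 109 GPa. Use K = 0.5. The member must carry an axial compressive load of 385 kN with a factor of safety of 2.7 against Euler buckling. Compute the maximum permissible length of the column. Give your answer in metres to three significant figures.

Buckling occurs about the weak axis: I_min = h·b³/12 with b = 71.2 mm (the shorter side).
I_min = 167×71.2³/12 = 5.023×10^6 mm⁴
I = 5.023×10^-6 m⁴
Required critical load P_cr = n·P = 2.7 × 385 = 1040 kN = 1.040×10^6 N
From P_cr = π²EI/(K·L)²:  L = (1/K)·√(π²EI/P_cr) = (1/0.5)·√(π²×1.09×10^11×5.023×10^-6/1.040×10^6)
L = 4.56 m

L_max ≈ 4.56 m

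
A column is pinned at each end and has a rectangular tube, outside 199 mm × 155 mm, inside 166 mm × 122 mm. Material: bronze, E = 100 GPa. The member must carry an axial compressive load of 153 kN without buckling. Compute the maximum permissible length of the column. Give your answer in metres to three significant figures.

Weak-axis I_min = (h_o·b_o³ − h_i·b_i³)/12 with b_o = 155, b_i = 122.0 mm (shorter outer/inner sides).
I_min = (199×155³ − 166.0×122.0³)/12 = 3.664×10^7 mm⁴
I = 3.664×10^-5 m⁴
At the buckling limit P_cr = P = 1.530×10^5 N
From P_cr = π²EI/(K·L)²:  L = (1/K)·√(π²EI/P_cr) = (1/1)·√(π²×1.00×10^11×3.664×10^-5/1.530×10^5)
L = 15.4 m

L_max ≈ 15.4 m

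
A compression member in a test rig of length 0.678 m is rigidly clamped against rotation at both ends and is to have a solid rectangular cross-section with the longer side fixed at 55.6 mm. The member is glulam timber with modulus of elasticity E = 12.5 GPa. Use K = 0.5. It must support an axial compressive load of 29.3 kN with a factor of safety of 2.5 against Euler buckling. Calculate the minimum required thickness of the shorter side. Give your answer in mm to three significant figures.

Required P_cr = n·P = 2.5 × 29.3 = 73.25 kN
L_e = K·L = 0.5 × 0.678 = 0.3390 m
Required I = P_cr·L_e²/(π²E) = 7.325×10^4 × 0.3390² / (π² × 1.25×10^10) = 6.823×10^-8 m⁴
I_req = 6.823×10^4 mm⁴
Rectangle, weak axis: I_min = h·b³/12 with h = 55.6 mm fixed  ⇒  b = (12I/h)^(1/3) = 24.5 mm

b ≈ 24.5 mm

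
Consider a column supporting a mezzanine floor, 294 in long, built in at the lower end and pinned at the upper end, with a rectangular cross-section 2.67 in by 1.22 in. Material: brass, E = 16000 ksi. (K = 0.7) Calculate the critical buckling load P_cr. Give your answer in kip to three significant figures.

Buckling occurs about the weak axis: I_min = h·b³/12 with b = 1.22 in (the shorter side).
I_min = 2.67×1.22³/12 = 0.4040 in⁴
Effective length L_e = K·L = 0.7 × 294 = 205.8 in
P_cr = π²EI / L_e² = π² × 16000×10³ × 0.4040 / 205.8² = 1.506×10^3 lb

P_cr ≈ 1.51 kip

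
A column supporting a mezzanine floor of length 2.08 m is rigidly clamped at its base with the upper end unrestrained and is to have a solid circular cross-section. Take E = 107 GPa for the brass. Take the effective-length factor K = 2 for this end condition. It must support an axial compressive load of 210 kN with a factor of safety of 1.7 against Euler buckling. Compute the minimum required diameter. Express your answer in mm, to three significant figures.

d ≈ 104 mm

Required P_cr = n·P = 1.7 × 210 = 357.0 kN
L_e = K·L = 2 × 2.08 = 4.160 m
Required I = P_cr·L_e²/(π²E) = 3.570×10^5 × 4.160² / (π² × 1.07×10^11) = 5.850×10^-6 m⁴
I_req = 5.850×10^6 mm⁴
Solid circle: I = πd⁴/64  ⇒  d = (64I/π)^(1/4) = (64×5.850×10^6/π)^(1/4) = 104 mm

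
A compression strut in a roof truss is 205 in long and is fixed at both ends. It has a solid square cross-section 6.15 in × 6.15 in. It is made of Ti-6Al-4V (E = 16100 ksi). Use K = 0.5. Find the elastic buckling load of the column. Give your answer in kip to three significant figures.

I = a⁴/12 = 6.15⁴/12 = 119.2 in⁴
Effective length L_e = K·L = 0.5 × 205 = 102.5 in
P_cr = π²EI / L_e² = π² × 16100×10³ × 119.2 / 102.5² = 1.803×10^6 lb

P_cr ≈ 1800 kip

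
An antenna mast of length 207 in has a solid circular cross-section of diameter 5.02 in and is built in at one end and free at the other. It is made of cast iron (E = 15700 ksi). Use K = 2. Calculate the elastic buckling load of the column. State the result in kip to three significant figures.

P_cr ≈ 28.2 kip

I = πd⁴/64 = π×5.02⁴/64 = 31.17 in⁴
Effective length L_e = K·L = 2 × 207 = 414.0 in
P_cr = π²EI / L_e² = π² × 15700×10³ × 31.17 / 414.0² = 2.818×10^4 lb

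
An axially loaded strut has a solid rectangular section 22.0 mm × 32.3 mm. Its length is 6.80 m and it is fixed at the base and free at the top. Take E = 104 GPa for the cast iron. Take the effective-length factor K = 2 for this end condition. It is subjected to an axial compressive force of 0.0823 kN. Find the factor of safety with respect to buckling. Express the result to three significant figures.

Buckling occurs about the weak axis: I_min = h·b³/12 with b = 22.0 mm (the shorter side).
I_min = 32.3×22.0³/12 = 2.866×10^4 mm⁴
I = 2.866×10^4 mm⁴ = 2.866×10^-8 m⁴
Effective length L_e = K·L = 2 × 6.80 = 13.60 m
P_cr = π²EI / L_e² = π² × 104×10⁹ × 2.866×10^-8 / 13.60² = 159.1 N
Factor of safety n = P_cr / P = 0.15905 / 0.0823 = 1.93

n ≈ 1.93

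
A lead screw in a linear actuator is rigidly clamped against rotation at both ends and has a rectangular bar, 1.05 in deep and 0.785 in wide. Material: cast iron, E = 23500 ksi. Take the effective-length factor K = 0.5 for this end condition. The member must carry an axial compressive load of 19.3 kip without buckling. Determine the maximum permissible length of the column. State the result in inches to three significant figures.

L_max ≈ 45.1 in

Buckling occurs about the weak axis: I_min = h·b³/12 with b = 0.785 in (the shorter side).
I_min = 1.05×0.785³/12 = 4.233×10^-2 in⁴
At the buckling limit P_cr = P = 1.930×10^4 lb
From P_cr = π²EI/(K·L)²:  L = (1/K)·√(π²EI/P_cr) = (1/0.5)·√(π²×2.35×10^7×4.233×10^-2/1.930×10^4)
L = 45.1 in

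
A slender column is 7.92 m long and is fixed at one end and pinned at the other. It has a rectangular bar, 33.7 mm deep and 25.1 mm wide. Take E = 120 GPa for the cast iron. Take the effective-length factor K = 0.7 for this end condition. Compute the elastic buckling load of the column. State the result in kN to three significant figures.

P_cr ≈ 1.71 kN

Buckling occurs about the weak axis: I_min = h·b³/12 with b = 25.1 mm (the shorter side).
I_min = 33.7×25.1³/12 = 4.441×10^4 mm⁴
I = 4.441×10^4 mm⁴ = 4.441×10^-8 m⁴
Effective length L_e = K·L = 0.7 × 7.92 = 5.544 m
P_cr = π²EI / L_e² = π² × 120×10⁹ × 4.441×10^-8 / 5.544² = 1.711×10^3 N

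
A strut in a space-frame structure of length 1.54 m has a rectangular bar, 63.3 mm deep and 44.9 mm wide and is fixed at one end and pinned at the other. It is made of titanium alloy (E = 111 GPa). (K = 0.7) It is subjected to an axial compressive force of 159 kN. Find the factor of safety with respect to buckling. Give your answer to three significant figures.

Buckling occurs about the weak axis: I_min = h·b³/12 with b = 44.9 mm (the shorter side).
I_min = 63.3×44.9³/12 = 4.775×10^5 mm⁴
I = 4.775×10^5 mm⁴ = 4.775×10^-7 m⁴
Effective length L_e = K·L = 0.7 × 1.54 = 1.078 m
P_cr = π²EI / L_e² = π² × 111×10⁹ × 4.775×10^-7 / 1.078² = 4.501×10^5 N
Factor of safety n = P_cr / P = 450.14 / 159 = 2.83

n ≈ 2.83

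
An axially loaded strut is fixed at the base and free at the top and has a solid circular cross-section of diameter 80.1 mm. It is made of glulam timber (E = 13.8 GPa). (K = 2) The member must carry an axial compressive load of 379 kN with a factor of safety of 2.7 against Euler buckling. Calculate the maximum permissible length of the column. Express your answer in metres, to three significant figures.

L_max ≈ 0.259 m

I = πd⁴/64 = π×80.1⁴/64 = 2.021×10^6 mm⁴
I = 2.021×10^-6 m⁴
Required critical load P_cr = n·P = 2.7 × 379 = 1023 kN = 1.023×10^6 N
From P_cr = π²EI/(K·L)²:  L = (1/K)·√(π²EI/P_cr) = (1/2)·√(π²×1.38×10^10×2.021×10^-6/1.023×10^6)
L = 0.259 m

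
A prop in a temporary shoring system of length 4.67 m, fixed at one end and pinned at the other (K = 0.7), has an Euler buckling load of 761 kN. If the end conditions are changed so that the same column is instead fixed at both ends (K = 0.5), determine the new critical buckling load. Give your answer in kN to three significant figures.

P_cr ∝ 1/K², so P_cr,new = P_cr,old × (K_old/K_new)² = 761 × (0.7/0.5)²
= 761 × 1.960 = 1490 kN

P_cr ≈ 1490 kN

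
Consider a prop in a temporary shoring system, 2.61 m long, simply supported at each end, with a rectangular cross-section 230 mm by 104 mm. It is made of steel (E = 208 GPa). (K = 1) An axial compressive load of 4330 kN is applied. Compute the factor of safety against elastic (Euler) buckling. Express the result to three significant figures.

Buckling occurs about the weak axis: I_min = h·b³/12 with b = 104 mm (the shorter side).
I_min = 230×104³/12 = 2.156×10^7 mm⁴
I = 2.156×10^7 mm⁴ = 2.156×10^-5 m⁴
Effective length L_e = K·L = 1 × 2.61 = 2.610 m
P_cr = π²EI / L_e² = π² × 208×10⁹ × 2.156×10^-5 / 2.610² = 6.497×10^6 N
Factor of safety n = P_cr / P = 6497.2 / 4330 = 1.50

n ≈ 1.50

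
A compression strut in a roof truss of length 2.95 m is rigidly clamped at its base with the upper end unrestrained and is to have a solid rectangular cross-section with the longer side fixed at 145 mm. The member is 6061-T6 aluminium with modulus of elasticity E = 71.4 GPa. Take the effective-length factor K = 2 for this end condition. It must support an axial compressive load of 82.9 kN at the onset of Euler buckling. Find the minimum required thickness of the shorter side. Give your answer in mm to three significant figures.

L_e = K·L = 2 × 2.95 = 5.900 m
Required I = P_cr·L_e²/(π²E) = 8.290×10^4 × 5.900² / (π² × 7.14×10^10) = 4.095×10^-6 m⁴
I_req = 4.095×10^6 mm⁴
Rectangle, weak axis: I_min = h·b³/12 with h = 145 mm fixed  ⇒  b = (12I/h)^(1/3) = 69.7 mm

b ≈ 69.7 mm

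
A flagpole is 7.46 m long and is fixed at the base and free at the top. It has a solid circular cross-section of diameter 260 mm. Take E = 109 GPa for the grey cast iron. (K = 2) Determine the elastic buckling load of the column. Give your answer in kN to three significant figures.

P_cr ≈ 1080 kN

I = πd⁴/64 = π×260⁴/64 = 2.243×10^8 mm⁴
I = 2.243×10^8 mm⁴ = 2.243×10^-4 m⁴
Effective length L_e = K·L = 2 × 7.46 = 14.92 m
P_cr = π²EI / L_e² = π² × 109×10⁹ × 2.243×10^-4 / 14.92² = 1.084×10^6 N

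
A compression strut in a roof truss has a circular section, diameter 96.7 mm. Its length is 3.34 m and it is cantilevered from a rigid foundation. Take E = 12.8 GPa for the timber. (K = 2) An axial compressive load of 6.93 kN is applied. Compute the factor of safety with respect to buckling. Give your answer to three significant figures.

n ≈ 1.75

I = πd⁴/64 = π×96.7⁴/64 = 4.292×10^6 mm⁴
I = 4.292×10^6 mm⁴ = 4.292×10^-6 m⁴
Effective length L_e = K·L = 2 × 3.34 = 6.680 m
P_cr = π²EI / L_e² = π² × 12.8×10⁹ × 4.292×10^-6 / 6.680² = 1.215×10^4 N
Factor of safety n = P_cr / P = 12.152 / 6.93 = 1.75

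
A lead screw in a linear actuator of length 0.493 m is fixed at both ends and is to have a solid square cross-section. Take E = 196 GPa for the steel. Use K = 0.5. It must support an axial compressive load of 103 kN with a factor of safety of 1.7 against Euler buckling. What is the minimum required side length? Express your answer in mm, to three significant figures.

a ≈ 16.0 mm

Required P_cr = n·P = 1.7 × 103 = 175.1 kN
L_e = K·L = 0.5 × 0.493 = 0.2465 m
Required I = P_cr·L_e²/(π²E) = 1.751×10^5 × 0.2465² / (π² × 1.96×10^11) = 5.500×10^-9 m⁴
I_req = 5.500×10^3 mm⁴
Solid square: I = a⁴/12  ⇒  a = (12I)^(1/4) = (12×5.500×10^3)^(1/4) = 16.0 mm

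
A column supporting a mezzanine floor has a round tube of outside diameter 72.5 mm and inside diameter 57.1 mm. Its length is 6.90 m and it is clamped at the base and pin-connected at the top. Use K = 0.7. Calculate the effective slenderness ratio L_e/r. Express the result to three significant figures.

λ ≈ 209

d_o = 72.5 mm, d_i = 57.1 mm
I = π(d_o⁴ − d_i⁴)/64 = π(72.5⁴ − 57.10⁴)/64 = 8.344×10^5 mm⁴
A = 1.568×10^3 mm²;  r_min = √(I/A) = √(8.344×10^5/1.568×10^3) = 23.07 mm
L_e = K·L = 0.7 × 6.90 m = 4.830 m = 4830.0 mm
λ = L_e / r_min = 4830.0 / 23.07 = 209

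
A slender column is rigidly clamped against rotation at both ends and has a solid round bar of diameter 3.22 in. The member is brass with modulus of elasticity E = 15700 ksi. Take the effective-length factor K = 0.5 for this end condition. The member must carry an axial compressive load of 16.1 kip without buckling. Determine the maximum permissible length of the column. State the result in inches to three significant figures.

I = πd⁴/64 = π×3.22⁴/64 = 5.277 in⁴
At the buckling limit P_cr = P = 1.610×10^4 lb
From P_cr = π²EI/(K·L)²:  L = (1/K)·√(π²EI/P_cr) = (1/0.5)·√(π²×1.57×10^7×5.277/1.610×10^4)
L = 451 in

L_max ≈ 451 in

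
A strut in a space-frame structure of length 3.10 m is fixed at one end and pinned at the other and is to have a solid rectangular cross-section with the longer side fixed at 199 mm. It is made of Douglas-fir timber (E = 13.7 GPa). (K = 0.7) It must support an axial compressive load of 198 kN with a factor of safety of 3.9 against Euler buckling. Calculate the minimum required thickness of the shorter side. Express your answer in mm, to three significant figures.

b ≈ 117 mm

Required P_cr = n·P = 3.9 × 198 = 772.2 kN
L_e = K·L = 0.7 × 3.10 = 2.170 m
Required I = P_cr·L_e²/(π²E) = 7.722×10^5 × 2.170² / (π² × 1.37×10^10) = 2.689×10^-5 m⁴
I_req = 2.689×10^7 mm⁴
Rectangle, weak axis: I_min = h·b³/12 with h = 199 mm fixed  ⇒  b = (12I/h)^(1/3) = 117 mm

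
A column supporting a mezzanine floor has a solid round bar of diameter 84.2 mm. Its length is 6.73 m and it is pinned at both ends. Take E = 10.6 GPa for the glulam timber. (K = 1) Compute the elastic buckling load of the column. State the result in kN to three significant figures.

P_cr ≈ 5.70 kN

I = πd⁴/64 = π×84.2⁴/64 = 2.467×10^6 mm⁴
I = 2.467×10^6 mm⁴ = 2.467×10^-6 m⁴
Effective length L_e = K·L = 1 × 6.73 = 6.730 m
P_cr = π²EI / L_e² = π² × 10.6×10⁹ × 2.467×10^-6 / 6.730² = 5.699×10^3 N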